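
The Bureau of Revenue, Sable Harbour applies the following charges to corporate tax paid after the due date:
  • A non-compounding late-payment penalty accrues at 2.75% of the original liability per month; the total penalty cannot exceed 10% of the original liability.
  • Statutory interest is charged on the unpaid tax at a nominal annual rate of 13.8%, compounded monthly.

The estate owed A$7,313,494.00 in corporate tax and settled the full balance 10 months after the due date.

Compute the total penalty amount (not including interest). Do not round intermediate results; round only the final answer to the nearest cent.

Penalty (uncapped): 10 × 2.75% × A$7,313,494.00 = A$2,011,210.85; cap = 10% × A$7,313,494.00 = A$731,349.40 → penalty = A$731,349.40

A$731,349.40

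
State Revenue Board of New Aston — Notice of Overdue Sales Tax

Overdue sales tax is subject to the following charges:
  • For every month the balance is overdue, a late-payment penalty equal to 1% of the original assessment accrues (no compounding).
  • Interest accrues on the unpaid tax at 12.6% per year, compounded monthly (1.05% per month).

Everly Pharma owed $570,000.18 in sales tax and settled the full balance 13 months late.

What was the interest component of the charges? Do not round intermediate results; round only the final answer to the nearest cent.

Interest: $570,000.18 × ((1 + 0.0105)^13 − 1) = $570,000.18 × 0.1454394… = $82,900.5060…

$82,900.51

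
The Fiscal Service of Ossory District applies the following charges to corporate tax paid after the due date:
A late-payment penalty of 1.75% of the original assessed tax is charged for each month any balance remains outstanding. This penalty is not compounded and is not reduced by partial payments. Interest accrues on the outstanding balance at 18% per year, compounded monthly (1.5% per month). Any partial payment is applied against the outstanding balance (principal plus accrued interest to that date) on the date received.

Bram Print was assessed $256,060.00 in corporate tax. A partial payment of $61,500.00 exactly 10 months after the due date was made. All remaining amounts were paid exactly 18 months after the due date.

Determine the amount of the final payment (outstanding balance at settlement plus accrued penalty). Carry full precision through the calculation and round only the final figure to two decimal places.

Balance at month 10: $256,060.0000 × (1 + 0.015)^10 = $297,168.0837…
After $61,500.00 payment: $297,168.0837… − $61,500.00 = $235,668.0837…
Balance at month 18: $235,668.0837… × (1 + 0.015)^8 = $265,478.3491…
Penalty: 18 × 1.75% × $256,060.00 = $80,658.90
Final settlement = outstanding balance + penalty = $265,478.3491… + $80,658.90 = $346,137.25

$346,137.25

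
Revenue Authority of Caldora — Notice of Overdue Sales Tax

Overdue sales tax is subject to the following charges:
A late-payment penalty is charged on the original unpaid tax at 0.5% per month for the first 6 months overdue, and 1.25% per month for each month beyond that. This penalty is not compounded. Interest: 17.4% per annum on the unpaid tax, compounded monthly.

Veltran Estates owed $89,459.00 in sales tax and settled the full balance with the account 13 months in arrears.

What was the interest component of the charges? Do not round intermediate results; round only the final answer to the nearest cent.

Interest (17.4%/yr ÷ 12 = 1.45%/month): $89,459.00 × ((1 + 0.0145)^13 − 1) = $18,411.0070…

$18,411.01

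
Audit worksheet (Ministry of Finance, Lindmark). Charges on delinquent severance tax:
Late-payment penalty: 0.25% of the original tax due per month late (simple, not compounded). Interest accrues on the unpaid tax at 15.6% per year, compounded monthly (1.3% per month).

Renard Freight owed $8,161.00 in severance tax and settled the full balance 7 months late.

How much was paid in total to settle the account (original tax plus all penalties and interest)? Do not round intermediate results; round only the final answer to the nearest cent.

Late-payment penalty: 7 × 0.25% × $8,161.00 = $142.82…
Interest: $8,161.00 × ((1 + 0.013)^7 − 1) = $8,161.00 × 0.0946269… = $772.2502…
Total = $8,161.00 + $142.8175 + $772.2502… = $9,076.07

$9,076.07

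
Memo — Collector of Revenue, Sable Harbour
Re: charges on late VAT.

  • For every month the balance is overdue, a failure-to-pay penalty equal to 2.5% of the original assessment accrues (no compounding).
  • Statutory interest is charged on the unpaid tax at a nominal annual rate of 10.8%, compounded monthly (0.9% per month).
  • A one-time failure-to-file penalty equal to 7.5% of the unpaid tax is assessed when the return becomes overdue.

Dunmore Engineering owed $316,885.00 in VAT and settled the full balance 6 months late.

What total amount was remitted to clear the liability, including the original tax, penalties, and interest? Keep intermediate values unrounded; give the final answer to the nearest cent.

$405,685.58

Failure-to-file penalty: 7.5% × $316,885.00 = $23,766.38…
Failure-to-pay penalty = 2.5% × $316,885.00 × 6 mo = $47,532.75
Interest: $316,885.00 × ((1 + 0.009)^6 − 1) = $316,885.00 × 0.0552297… = $17,501.4568…
Total = $316,885.00 + $71,299.1250 + $17,501.4568… = $405,685.58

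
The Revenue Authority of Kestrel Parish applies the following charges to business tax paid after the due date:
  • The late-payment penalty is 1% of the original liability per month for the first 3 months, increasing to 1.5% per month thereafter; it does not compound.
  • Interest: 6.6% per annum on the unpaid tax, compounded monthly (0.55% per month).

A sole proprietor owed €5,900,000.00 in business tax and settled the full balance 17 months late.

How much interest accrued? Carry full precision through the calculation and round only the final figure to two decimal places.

Interest: €5,900,000.00 × ((1 + 0.0055)^17 − 1) = €5,900,000.00 × 0.0977293… = €576,603.1316…

€576,603.13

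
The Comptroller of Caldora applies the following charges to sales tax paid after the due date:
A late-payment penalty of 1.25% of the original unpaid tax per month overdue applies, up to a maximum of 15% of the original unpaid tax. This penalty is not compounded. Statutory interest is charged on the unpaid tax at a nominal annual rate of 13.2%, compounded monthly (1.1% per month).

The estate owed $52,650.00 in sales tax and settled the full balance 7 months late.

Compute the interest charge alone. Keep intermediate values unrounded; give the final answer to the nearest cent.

$4,190.31

Interest: $52,650.00 × ((1 + 0.011)^7 − 1) = $52,650.00 × 0.0795881… = $4,190.3135…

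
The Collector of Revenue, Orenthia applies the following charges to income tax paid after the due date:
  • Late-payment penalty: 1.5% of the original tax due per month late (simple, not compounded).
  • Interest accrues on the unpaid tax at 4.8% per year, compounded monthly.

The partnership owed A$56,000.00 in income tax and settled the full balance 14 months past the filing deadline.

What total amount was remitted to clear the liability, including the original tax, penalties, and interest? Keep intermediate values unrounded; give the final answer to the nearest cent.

A$70,978.86

Late-payment penalty: 14 × 1.5% × A$56,000.00 = A$11,760.00
Interest (4.8%/yr ÷ 12 = 0.4%/month): A$56,000.00 × ((1 + 0.004)^14 − 1) = A$3,218.8550…
Total = A$56,000.00 + A$11,760.0000 + A$3,218.8550… = A$70,978.86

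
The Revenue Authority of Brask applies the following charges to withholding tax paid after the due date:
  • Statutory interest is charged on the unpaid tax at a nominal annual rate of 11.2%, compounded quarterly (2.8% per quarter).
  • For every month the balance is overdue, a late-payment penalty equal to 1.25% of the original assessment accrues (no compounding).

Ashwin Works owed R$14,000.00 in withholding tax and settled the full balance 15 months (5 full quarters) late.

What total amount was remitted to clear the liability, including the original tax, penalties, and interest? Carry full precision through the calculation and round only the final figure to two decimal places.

Late-payment penalty = 1.25% × R$14,000.00 × 15 mo = R$2,625.00
Interest: R$14,000.00 × ((1 + 0.028)^5 − 1) = R$14,000.00 × 0.1480626… = R$2,072.8765…
Total = R$14,000.00 + R$2,625.0000 + R$2,072.8765… = R$18,697.88

R$18,697.88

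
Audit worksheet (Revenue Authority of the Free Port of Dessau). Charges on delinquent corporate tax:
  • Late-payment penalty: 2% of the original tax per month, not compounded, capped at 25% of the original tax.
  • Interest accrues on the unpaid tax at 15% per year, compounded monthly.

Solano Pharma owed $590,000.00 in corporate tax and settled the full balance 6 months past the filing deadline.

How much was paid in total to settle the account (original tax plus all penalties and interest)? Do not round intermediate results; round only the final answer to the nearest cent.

$706,456.08

Penalty: 6 × 2% × $590,000.00 = $70,800.00 (below the 25% cap of $147,500.00)
Interest (15%/yr ÷ 12 = 1.25%/month): $590,000.00 × ((1 + 0.0125)^6 − 1) = $45,656.0765…
Total = $590,000.00 + $70,800.0000 + $45,656.0765… = $706,456.08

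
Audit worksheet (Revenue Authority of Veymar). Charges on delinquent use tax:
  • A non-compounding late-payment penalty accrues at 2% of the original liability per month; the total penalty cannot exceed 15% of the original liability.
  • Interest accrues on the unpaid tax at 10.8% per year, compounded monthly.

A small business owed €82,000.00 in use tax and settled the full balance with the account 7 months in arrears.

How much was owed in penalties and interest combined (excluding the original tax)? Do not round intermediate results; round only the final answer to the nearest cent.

Penalty: 7 × 2% × €82,000.00 = €11,480.00 (below the 15% cap of €12,300.00)
Interest (10.8%/yr ÷ 12 = 0.9%/month): €82,000.00 × ((1 + 0.009)^7 − 1) = €5,307.5932…
Penalties + interest = €11,480.0000 + €5,307.5932… = €16,787.59

€16,787.59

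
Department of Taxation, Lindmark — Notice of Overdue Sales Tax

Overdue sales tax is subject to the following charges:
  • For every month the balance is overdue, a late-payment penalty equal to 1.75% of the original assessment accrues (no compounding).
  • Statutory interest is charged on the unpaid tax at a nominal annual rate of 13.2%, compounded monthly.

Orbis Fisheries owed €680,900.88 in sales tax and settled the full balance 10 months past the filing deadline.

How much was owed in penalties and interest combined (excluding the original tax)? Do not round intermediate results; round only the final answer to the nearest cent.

Late-payment penalty = 1.75% × €680,900.88 × 10 mo = €119,157.65…
Interest (13.2%/yr ÷ 12 = 1.1%/month): €680,900.88 × ((1 + 0.011)^10 − 1) = €78,717.4770…
Penalties + interest = €119,157.6540 + €78,717.4770… = €197,875.13

€197,875.13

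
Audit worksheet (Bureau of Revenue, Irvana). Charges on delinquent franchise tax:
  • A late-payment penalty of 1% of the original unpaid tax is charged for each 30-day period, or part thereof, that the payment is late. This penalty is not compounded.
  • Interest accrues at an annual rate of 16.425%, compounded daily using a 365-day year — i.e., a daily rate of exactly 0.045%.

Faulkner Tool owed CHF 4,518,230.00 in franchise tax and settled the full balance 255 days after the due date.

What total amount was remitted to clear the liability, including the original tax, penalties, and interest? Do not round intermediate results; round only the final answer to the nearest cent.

CHF 5,474,125.06

Penalty periods: ⌈255/30⌉ = 9; penalty = 9 × 1% × CHF 4,518,230.00 = CHF 406,640.70
Interest: CHF 4,518,230.00 × ((1 + 0.00045)^255 − 1) = CHF 4,518,230.00 × 0.12156406… = CHF 549,254.3611…
Total = CHF 4,518,230.00 + CHF 406,640.7000 + CHF 549,254.3611… = CHF 5,474,125.06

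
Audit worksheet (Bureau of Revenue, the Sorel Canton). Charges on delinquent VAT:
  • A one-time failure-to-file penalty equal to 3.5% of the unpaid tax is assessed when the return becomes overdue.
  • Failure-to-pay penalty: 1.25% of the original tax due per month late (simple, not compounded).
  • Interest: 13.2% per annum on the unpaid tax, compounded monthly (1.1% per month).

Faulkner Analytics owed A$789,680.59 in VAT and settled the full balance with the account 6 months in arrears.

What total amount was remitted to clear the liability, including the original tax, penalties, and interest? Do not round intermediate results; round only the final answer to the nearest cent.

Failure-to-file penalty: 3.5% × A$789,680.59 = A$27,638.82…
Failure-to-pay penalty = 1.25% × A$789,680.59 × 6 mo = A$59,226.04…
Interest: A$789,680.59 × ((1 + 0.011)^6 − 1) = A$789,680.59 × 0.0678418… = A$53,573.3847…
Total = A$789,680.59 + A$86,864.8649 + A$53,573.3847… = A$930,118.84

A$930,118.84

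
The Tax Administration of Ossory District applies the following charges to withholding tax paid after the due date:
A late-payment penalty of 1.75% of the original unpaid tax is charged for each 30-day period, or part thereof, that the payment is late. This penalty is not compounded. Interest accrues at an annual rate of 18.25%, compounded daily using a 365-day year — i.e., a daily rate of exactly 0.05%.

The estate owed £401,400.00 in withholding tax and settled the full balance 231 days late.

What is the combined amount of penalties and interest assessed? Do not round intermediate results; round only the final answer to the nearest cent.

Penalty periods: ⌈231/30⌉ = 8; penalty = 8 × 1.75% × £401,400.00 = £56,196.00
Interest: £401,400.00 × ((1 + 0.0005)^231 − 1) = £401,400.00 × 0.12240212… = £49,132.2092…
Penalties + interest = £56,196.0000 + £49,132.2092… = £105,328.21

£105,328.21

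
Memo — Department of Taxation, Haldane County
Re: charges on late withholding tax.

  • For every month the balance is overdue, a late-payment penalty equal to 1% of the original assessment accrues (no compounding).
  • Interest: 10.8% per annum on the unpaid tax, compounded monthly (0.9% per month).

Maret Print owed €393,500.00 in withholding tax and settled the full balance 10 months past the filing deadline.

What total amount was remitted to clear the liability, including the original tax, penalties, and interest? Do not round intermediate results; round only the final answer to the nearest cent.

€469,734.28

Late-payment penalty: 10 × 1% × €393,500.00 = €39,350.00
Interest: €393,500.00 × ((1 + 0.009)^10 − 1) = €393,500.00 × 0.0937339… = €36,884.2789…
Total = €393,500.00 + €39,350.0000 + €36,884.2789… = €469,734.28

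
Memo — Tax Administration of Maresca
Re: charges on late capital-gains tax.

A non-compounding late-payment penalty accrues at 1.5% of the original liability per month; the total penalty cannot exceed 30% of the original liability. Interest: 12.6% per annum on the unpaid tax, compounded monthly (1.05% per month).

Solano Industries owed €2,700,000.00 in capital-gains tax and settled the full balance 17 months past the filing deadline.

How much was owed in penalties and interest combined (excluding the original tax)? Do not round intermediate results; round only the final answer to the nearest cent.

Penalty: 17 × 1.5% × €2,700,000.00 = €688,500.00 (below the 30% cap of €810,000.00)
Interest: €2,700,000.00 × ((1 + 0.0105)^17 − 1) = €2,700,000.00 × 0.1943109… = €524,639.4858…
Penalties + interest = €688,500.0000 + €524,639.4858… = €1,213,139.49

€1,213,139.49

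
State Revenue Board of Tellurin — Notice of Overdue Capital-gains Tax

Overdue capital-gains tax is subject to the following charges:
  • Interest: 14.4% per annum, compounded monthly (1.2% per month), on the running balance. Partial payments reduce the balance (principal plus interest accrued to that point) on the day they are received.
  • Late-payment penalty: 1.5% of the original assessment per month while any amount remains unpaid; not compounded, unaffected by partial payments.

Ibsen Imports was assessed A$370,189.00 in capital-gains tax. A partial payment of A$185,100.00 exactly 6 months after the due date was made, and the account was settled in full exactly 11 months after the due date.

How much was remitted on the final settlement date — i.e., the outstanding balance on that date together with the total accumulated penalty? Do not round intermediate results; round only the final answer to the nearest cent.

A$286,699.39

Balance at month 6: A$370,189.0000 × (1 + 0.012)^6 = A$397,655.1257…
After A$185,100.00 payment: A$397,655.1257… − A$185,100.00 = A$212,555.1257…
Balance at month 11: A$212,555.1257… × (1 + 0.012)^5 = A$225,618.2076…
Penalty: 11 × 1.5% × A$370,189.00 = A$61,081.19…
Final settlement = outstanding balance + penalty = A$225,618.2076… + A$61,081.19… = A$286,699.39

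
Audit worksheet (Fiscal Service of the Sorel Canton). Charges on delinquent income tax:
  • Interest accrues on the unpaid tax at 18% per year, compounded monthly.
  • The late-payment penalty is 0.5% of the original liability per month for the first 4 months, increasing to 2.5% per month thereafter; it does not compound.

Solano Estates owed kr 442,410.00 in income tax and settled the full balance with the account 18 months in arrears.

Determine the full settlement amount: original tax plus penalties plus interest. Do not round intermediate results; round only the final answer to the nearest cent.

kr 742,072.27

Penalty, months 1–4: 4 × 0.5% × kr 442,410.00 = kr 8,848.20
Penalty, months 5–18: 14 × 2.5% × kr 442,410.00 = kr 154,843.50
Interest (18%/yr ÷ 12 = 1.5%/month): kr 442,410.00 × ((1 + 0.015)^18 − 1) = kr 135,970.5707…
Total = kr 442,410.00 + kr 163,691.7000 + kr 135,970.5707… = kr 742,072.27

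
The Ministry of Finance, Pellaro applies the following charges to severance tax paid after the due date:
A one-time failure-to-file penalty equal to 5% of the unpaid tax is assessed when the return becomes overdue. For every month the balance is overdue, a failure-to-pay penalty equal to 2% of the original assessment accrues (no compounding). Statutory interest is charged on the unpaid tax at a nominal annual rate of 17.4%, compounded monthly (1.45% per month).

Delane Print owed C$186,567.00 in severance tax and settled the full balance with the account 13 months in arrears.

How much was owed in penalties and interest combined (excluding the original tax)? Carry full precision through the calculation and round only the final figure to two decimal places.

Failure-to-file penalty: 5% × C$186,567.00 = C$9,328.35
Failure-to-pay penalty: 13 × 2% × C$186,567.00 = C$48,507.42
Interest: C$186,567.00 × ((1 + 0.0145)^13 − 1) = C$186,567.00 × 0.2058039… = C$38,396.2077…
Penalties + interest = C$57,835.7700 + C$38,396.2077… = C$96,231.98

C$96,231.98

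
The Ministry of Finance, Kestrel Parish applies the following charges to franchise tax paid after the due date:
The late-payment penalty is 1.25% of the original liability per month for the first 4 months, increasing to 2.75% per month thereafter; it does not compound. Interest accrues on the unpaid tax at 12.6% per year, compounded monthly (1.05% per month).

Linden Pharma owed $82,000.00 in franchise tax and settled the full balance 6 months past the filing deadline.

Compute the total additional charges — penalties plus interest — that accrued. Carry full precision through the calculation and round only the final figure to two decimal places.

$13,913.52

Penalty, months 1–4: 4 × 1.25% × $82,000.00 = $4,100.00
Penalty, months 5–6: 2 × 2.75% × $82,000.00 = $4,510.00
Interest: $82,000.00 × ((1 + 0.0105)^6 − 1) = $82,000.00 × 0.0646771… = $5,303.5210…
Penalties + interest = $8,610.0000 + $5,303.5210… = $13,913.52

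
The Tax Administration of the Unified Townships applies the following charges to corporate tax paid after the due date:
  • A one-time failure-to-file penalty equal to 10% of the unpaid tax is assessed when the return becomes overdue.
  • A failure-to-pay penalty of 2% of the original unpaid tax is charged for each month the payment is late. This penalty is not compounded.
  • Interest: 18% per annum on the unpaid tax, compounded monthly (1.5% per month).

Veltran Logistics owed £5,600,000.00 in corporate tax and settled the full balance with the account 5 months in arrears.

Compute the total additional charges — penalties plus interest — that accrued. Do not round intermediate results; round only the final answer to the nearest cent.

Failure-to-file penalty: 10% × £5,600,000.00 = £560,000.00
Failure-to-pay penalty = 2% × £5,600,000.00 × 5 mo = £560,000.00
Interest: £5,600,000.00 × ((1 + 0.015)^5 − 1) = £5,600,000.00 × 0.0772840… = £432,790.4218…
Penalties + interest = £1,120,000.0000 + £432,790.4218… = £1,552,790.42

£1,552,790.42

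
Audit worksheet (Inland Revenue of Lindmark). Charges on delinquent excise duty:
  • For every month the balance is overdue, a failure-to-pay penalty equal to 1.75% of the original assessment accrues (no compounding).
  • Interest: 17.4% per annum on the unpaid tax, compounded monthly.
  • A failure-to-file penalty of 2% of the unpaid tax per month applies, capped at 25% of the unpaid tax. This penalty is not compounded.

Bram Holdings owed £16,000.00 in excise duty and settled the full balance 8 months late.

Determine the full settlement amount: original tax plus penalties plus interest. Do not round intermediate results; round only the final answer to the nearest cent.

£22,752.97

Failure-to-file: 8 × 2% × £16,000.00 = £2,560.00 (under the 25% cap)
Failure-to-pay penalty: 8 × 1.75% × £16,000.00 = £2,240.00
Interest (17.4%/yr ÷ 12 = 1.45%/month): £16,000.00 × ((1 + 0.0145)^8 − 1) = £1,952.9737…
Total = £16,000.00 + £4,800.0000 + £1,952.9737… = £22,752.97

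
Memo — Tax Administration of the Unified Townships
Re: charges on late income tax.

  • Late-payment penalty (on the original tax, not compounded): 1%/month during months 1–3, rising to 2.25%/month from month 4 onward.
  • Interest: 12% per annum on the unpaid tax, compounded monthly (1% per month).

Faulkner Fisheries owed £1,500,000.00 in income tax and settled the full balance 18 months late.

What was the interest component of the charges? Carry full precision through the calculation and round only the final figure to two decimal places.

£294,221.21

Interest: £1,500,000.00 × ((1 + 0.01)^18 − 1) = £1,500,000.00 × 0.1961475… = £294,221.2135…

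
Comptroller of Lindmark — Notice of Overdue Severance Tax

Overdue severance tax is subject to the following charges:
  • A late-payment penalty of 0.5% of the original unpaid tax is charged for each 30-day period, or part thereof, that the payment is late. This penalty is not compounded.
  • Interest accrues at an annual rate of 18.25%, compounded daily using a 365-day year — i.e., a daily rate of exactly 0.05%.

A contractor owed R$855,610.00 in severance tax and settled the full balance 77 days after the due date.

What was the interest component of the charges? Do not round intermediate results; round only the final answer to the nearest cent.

Interest: R$855,610.00 × ((1 + 0.0005)^77 − 1) = R$855,610.00 × 0.03924073… = R$33,574.7601…

R$33,574.76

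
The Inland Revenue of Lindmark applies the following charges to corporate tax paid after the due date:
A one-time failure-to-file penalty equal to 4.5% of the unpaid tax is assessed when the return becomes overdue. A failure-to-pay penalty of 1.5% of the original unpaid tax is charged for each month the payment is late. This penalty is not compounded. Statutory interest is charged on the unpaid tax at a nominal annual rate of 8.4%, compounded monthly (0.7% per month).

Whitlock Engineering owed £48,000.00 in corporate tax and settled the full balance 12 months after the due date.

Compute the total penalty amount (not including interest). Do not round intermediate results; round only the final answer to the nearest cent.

£10,800.00

Failure-to-file penalty: 4.5% × £48,000.00 = £2,160.00
Failure-to-pay penalty: 12 × 1.5% × £48,000.00 = £8,640.00
Total penalty = £2,160.00 + £8,640.00 = £10,800.00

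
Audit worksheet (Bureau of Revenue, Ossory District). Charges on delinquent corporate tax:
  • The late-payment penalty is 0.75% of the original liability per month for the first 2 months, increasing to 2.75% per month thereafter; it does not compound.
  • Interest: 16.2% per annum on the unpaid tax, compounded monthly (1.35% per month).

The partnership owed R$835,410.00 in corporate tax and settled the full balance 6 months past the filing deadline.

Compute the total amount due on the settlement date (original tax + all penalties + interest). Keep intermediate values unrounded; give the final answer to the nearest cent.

R$1,009,829.79

Penalty, months 1–2: 2 × 0.75% × R$835,410.00 = R$12,531.15
Penalty, months 3–6: 4 × 2.75% × R$835,410.00 = R$91,895.10
Interest: R$835,410.00 × ((1 + 0.0135)^6 − 1) = R$835,410.00 × 0.0837835… = R$69,993.5390…
Total = R$835,410.00 + R$104,426.2500 + R$69,993.5390… = R$1,009,829.79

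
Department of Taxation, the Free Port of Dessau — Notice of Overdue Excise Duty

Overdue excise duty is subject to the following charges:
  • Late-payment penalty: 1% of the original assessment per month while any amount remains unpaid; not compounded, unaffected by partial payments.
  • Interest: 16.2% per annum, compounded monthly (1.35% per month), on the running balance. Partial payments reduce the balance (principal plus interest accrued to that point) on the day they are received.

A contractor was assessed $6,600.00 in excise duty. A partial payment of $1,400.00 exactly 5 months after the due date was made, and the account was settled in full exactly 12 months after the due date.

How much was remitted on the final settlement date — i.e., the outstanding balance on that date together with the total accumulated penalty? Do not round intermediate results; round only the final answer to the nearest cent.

$7,006.49

Balance at month 5: $6,600.0000 × (1 + 0.0135)^5 = $7,057.6920…
After $1,400.00 payment: $7,057.6920… − $1,400.00 = $5,657.6920…
Balance at month 12: $5,657.6920… × (1 + 0.0135)^7 = $6,214.4911…
Penalty: 12 × 1% × $6,600.00 = $792.00
Final settlement = outstanding balance + penalty = $6,214.4911… + $792.00 = $7,006.49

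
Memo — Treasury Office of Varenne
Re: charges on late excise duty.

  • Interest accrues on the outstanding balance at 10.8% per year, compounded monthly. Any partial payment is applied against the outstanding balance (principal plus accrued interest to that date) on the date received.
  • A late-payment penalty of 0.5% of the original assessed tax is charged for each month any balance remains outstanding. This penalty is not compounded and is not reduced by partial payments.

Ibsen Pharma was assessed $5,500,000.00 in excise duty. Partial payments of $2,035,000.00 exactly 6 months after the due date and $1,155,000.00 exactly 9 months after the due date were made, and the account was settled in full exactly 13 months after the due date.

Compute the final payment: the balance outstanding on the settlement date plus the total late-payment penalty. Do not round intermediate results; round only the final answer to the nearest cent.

Monthly rate = 10.8% ÷ 12 = 0.9%
Balance at month 6: $5,500,000.0000 × (1 + 0.009)^6 = $5,803,763.2332…
After $2,035,000.00 payment: $5,803,763.2332… − $2,035,000.00 = $3,768,763.2332…
Balance at month 9: $3,768,763.2332… × (1 + 0.009)^3 = $3,871,438.3974…
After $1,155,000.00 payment: $3,871,438.3974… − $1,155,000.00 = $2,716,438.3974…
Balance at month 13: $2,716,438.3974… × (1 + 0.009)^4 = $2,815,558.3078…
Penalty: 13 × 0.5% × $5,500,000.00 = $357,500.00
Final settlement = outstanding balance + penalty = $2,815,558.3078… + $357,500.00 = $3,173,058.31

$3,173,058.31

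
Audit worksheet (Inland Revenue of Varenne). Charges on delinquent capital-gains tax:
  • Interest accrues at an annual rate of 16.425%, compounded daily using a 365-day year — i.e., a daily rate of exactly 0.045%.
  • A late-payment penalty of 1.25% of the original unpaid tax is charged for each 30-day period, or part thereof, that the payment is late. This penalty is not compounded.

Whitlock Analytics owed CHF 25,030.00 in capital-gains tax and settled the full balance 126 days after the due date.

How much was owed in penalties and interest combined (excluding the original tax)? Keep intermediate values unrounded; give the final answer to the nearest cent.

Penalty periods: ⌈126/30⌉ = 5; penalty = 5 × 1.25% × CHF 25,030.00 = CHF 1,564.38…
Interest: CHF 25,030.00 × ((1 + 0.00045)^126 − 1) = CHF 25,030.00 × 0.05832476… = CHF 1,459.8688…
Penalties + interest = CHF 1,564.3750 + CHF 1,459.8688… = CHF 3,024.24

CHF 3,024.24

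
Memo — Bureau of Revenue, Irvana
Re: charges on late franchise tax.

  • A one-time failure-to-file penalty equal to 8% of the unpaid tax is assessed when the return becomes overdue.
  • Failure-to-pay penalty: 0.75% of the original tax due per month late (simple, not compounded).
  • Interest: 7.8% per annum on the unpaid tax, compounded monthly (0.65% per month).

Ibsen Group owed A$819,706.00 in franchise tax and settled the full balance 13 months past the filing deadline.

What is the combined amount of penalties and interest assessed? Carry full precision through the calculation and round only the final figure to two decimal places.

A$217,529.75

Failure-to-file penalty: 8% × A$819,706.00 = A$65,576.48
Failure-to-pay penalty: 13 × 0.75% × A$819,706.00 = A$79,921.34…
Interest: A$819,706.00 × ((1 + 0.0065)^13 − 1) = A$819,706.00 × 0.0878753… = A$72,031.9386…
Penalties + interest = A$145,497.8150 + A$72,031.9386… = A$217,529.75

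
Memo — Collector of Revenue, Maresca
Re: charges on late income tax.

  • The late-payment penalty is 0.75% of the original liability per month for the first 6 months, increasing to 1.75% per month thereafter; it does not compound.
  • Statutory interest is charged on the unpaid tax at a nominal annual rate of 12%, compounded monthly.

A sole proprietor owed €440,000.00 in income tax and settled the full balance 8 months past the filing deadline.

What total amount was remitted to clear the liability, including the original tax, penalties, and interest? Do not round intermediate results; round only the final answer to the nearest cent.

Penalty, months 1–6: 6 × 0.75% × €440,000.00 = €19,800.00
Penalty, months 7–8: 2 × 1.75% × €440,000.00 = €15,400.00
Interest (12%/yr ÷ 12 = 1%/month): €440,000.00 × ((1 + 0.01)^8 − 1) = €36,456.9505…
Total = €440,000.00 + €35,200.0000 + €36,456.9505… = €511,656.95

€511,656.95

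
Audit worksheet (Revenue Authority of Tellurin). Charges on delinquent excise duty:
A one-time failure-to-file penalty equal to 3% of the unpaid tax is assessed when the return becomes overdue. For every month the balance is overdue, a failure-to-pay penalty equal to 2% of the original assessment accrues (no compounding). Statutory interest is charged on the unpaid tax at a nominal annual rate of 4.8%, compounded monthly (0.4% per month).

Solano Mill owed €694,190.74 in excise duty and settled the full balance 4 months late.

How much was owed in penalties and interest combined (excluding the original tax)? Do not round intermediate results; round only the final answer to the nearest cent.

€87,534.85

Failure-to-file penalty: 3% × €694,190.74 = €20,825.72…
Failure-to-pay penalty: 4 × 2% × €694,190.74 = €55,535.26…
Interest: €694,190.74 × ((1 + 0.004)^4 − 1) = €694,190.74 × 0.0160963… = €11,173.8720…
Penalties + interest = €76,360.9814 + €11,173.8720… = €87,534.85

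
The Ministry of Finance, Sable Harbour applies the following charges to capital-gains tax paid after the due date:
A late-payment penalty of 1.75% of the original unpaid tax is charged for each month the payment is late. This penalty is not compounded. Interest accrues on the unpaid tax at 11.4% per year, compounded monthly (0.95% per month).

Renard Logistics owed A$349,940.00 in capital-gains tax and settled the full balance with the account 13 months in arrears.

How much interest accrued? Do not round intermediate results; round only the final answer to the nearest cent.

Interest: A$349,940.00 × ((1 + 0.0095)^13 − 1) = A$349,940.00 × 0.1307906… = A$45,768.8744…

A$45,768.87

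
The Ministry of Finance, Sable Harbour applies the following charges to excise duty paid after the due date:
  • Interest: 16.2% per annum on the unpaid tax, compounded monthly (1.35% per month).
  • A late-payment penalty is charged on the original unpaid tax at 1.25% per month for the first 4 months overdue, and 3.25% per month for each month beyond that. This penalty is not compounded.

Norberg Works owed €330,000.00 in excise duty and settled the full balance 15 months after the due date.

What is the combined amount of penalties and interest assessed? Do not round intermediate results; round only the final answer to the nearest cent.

€207,999.80

Penalty, months 1–4: 4 × 1.25% × €330,000.00 = €16,500.00
Penalty, months 5–15: 11 × 3.25% × €330,000.00 = €117,975.00
Interest: €330,000.00 × ((1 + 0.0135)^15 − 1) = €330,000.00 × 0.2228024… = €73,524.8041…
Penalties + interest = €134,475.0000 + €73,524.8041… = €207,999.80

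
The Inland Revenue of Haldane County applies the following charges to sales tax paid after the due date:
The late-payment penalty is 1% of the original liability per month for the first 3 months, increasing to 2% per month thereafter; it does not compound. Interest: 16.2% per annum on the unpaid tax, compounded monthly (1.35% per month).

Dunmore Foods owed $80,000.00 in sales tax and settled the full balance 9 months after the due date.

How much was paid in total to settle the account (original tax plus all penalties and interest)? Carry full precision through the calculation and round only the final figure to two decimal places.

Penalty, months 1–3: 3 × 1% × $80,000.00 = $2,400.00
Penalty, months 4–9: 6 × 2% × $80,000.00 = $9,600.00
Interest: $80,000.00 × ((1 + 0.0135)^9 − 1) = $80,000.00 × 0.1282719… = $10,261.7531…
Total = $80,000.00 + $12,000.0000 + $10,261.7531… = $102,261.75

$102,261.75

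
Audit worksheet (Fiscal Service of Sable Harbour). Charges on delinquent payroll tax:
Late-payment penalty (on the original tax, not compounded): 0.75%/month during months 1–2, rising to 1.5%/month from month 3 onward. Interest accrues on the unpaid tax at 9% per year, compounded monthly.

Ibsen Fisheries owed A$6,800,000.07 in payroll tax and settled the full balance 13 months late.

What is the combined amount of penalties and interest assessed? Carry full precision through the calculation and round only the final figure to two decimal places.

A$1,917,671.08

Penalty, months 1–2: 2 × 0.75% × A$6,800,000.07 = A$102,000.00…
Penalty, months 3–13: 11 × 1.5% × A$6,800,000.07 = A$1,122,000.01…
Interest (9%/yr ÷ 12 = 0.75%/month): A$6,800,000.07 × ((1 + 0.0075)^13 − 1) = A$693,671.0631…
Penalties + interest = A$1,224,000.0126 + A$693,671.0631… = A$1,917,671.08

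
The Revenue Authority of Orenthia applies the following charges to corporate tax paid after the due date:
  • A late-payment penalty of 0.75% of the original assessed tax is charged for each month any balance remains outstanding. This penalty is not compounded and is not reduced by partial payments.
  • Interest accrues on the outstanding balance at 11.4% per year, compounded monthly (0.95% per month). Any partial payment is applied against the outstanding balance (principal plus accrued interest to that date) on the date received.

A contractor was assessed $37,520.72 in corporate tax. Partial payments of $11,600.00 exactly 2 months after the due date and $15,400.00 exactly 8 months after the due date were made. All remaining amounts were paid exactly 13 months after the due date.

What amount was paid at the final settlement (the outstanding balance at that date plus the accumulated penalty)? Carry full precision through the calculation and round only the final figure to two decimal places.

Balance at month 2: $37,520.7200 × (1 + 0.0095)^2 = $38,236.9999…
After $11,600.00 payment: $38,236.9999… − $11,600.00 = $26,636.9999…
Balance at month 8: $26,636.9999… × (1 + 0.0095)^6 = $28,191.8288…
After $15,400.00 payment: $28,191.8288… − $15,400.00 = $12,791.8288…
Balance at month 13: $12,791.8288… × (1 + 0.0095)^5 = $13,411.0955…
Penalty: 13 × 0.75% × $37,520.72 = $3,658.27…
Final settlement = outstanding balance + penalty = $13,411.0955… + $3,658.27… = $17,069.37

$17,069.37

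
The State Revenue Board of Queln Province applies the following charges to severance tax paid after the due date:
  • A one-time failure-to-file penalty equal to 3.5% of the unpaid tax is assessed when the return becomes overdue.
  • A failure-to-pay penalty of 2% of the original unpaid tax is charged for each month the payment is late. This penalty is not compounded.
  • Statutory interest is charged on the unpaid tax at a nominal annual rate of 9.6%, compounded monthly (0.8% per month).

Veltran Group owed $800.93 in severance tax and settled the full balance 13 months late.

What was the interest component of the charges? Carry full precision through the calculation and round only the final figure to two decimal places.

$87.41

Interest: $800.93 × ((1 + 0.008)^13 − 1) = $800.93 × 0.1091414… = $87.4146…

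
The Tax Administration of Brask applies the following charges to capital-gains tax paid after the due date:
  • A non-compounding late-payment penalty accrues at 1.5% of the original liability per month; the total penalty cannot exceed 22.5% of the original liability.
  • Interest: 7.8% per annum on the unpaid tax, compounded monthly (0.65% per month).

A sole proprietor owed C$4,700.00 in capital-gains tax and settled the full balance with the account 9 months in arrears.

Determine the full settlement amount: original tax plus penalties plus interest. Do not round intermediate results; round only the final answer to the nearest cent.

Penalty: 9 × 1.5% × C$4,700.00 = C$634.50 (below the 22.5% cap of C$1,057.50)
Interest: C$4,700.00 × ((1 + 0.0065)^9 − 1) = C$4,700.00 × 0.0600443… = C$282.2082…
Total = C$4,700.00 + C$634.5000 + C$282.2082… = C$5,616.71

C$5,616.71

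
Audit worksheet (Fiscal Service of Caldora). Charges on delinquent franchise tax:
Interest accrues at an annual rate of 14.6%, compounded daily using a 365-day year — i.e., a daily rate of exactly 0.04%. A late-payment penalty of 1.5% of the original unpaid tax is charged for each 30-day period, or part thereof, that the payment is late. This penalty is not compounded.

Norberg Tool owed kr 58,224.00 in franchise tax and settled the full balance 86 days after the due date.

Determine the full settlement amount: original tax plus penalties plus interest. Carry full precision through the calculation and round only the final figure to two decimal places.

Penalty periods: ⌈86/30⌉ = 3; penalty = 3 × 1.5% × kr 58,224.00 = kr 2,620.08
Interest: kr 58,224.00 × ((1 + 0.0004)^86 − 1) = kr 58,224.00 × 0.03499140… = kr 2,037.3395…
Total = kr 58,224.00 + kr 2,620.0800 + kr 2,037.3395… = kr 62,881.42

kr 62,881.42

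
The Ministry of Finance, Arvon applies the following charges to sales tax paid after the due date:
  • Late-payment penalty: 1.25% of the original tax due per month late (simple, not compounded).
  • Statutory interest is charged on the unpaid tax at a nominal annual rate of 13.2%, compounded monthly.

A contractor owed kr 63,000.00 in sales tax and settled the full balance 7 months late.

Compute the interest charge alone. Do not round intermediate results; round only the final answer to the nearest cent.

Interest (13.2%/yr ÷ 12 = 1.1%/month): kr 63,000.00 × ((1 + 0.011)^7 − 1) = kr 5,014.0504…

kr 5,014.05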